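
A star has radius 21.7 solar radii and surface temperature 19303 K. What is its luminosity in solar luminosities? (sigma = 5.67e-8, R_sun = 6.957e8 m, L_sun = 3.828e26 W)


R = 21.7 * 6.957e8 m = 1.509669e+10 m. L = 4*pi*R^2*sigma*T^4 = 4*pi*(1.509669e+10)^2 * 5.67e-8 * 19303^4 = 2.254528035e+31 W. L/L_sun = 2.254528035e+31 / 3.828e26 = 58895.7167

58895.7167 L_sun


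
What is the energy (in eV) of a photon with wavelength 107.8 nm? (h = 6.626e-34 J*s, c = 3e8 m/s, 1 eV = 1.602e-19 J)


E = hc/lambda = 6.626e-34 * 3e8 / 1.078e-07 = 1.844e-18 J = 11.5104 eV

11.5104 eV


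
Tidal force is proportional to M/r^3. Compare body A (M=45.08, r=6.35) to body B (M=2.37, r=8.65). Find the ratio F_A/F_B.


Ratio = (M1/r1^3) / (M2/r2^3) = (45.08/6.35^3) / (2.37/8.65^3) = 48.0798

48.0798


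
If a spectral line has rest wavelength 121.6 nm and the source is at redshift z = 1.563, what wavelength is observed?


lam_obs = lam_emit * (1 + z) = 121.6 * (1 + 1.563) = 311.6608

311.6608 nm


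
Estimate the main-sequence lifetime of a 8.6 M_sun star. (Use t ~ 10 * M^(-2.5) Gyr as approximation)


t = 10 * M^(-2.5) = 10 * 8.6^(-2.5) = 0.0461

0.0461 Gyr


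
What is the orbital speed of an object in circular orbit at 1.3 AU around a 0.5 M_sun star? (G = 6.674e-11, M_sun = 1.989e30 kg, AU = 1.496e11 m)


v = sqrt(GM/r) = sqrt(6.674e-11 * 9.945e+29 / 1.945e+11) = 18473.8759

18473.8759 m/s


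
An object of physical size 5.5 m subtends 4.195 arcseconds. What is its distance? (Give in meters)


D = size / theta_rad, theta_rad = 4.195 * pi/(180*3600) = 2.034e-05, D = 270430.6161

270430.6161 m


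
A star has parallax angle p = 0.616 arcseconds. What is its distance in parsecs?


d = 1/p = 1/0.616 = 1.6234

1.6234 pc


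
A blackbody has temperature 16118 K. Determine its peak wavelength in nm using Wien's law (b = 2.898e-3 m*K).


lam_max = b / T = 2.898e-3 / 16118 = 1.798e-07 m = 179.799 nm

179.799 nm


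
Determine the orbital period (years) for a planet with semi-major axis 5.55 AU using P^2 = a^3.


P = a^(3/2) = 5.55^1.5 = 13.0749

13.0749 years


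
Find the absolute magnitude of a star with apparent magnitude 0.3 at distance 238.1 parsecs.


M = m - 5*log10(d) + 5 = 0.3 - 5*log10(238.1) + 5 = -6.5838

-6.5838


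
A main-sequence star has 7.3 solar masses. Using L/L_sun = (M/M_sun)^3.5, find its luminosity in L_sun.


L/L_sun = (M/M_sun)^3.5 = 7.3^3.5 = 1051.0661

1051.0661 L_sun


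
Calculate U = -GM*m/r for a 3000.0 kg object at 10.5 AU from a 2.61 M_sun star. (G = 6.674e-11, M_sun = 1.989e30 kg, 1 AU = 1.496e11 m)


M = 2.61 * 1.989e30 kg = 5.19129e+30 kg; r = 10.5 AU * 1.496e11 m/AU = 1.5708e+12 m. U = -GM*m/r = -(6.674e-11 * 5.19129e+30 * 3000.0) / 1.5708e+12 = -6.617e+11

-6.617e+11 J


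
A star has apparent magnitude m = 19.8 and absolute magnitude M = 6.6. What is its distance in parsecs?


d = 10^((m - M + 5)/5) = 10^((19.8 - 6.6 + 5)/5) = 4365.1583

4365.1583 pc


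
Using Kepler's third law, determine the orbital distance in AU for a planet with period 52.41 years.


a = P^(2/3) = 52.41^(2/3) = 14.0048

14.0048 AU


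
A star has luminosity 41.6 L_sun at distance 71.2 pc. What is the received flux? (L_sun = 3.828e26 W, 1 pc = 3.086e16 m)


F = L / (4*pi*d^2) = 1.592e+28 / (4*pi*(2.197e+18)^2) = 2.625e-10

2.625e-10 W/m^2


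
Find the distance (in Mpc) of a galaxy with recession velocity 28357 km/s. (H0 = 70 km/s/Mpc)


d = v / H0 = 28357 / 70 = 405.1

405.1 Mpc


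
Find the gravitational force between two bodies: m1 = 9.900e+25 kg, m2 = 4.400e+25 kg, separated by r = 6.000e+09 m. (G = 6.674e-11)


F = G*m1*m2/r^2 = 6.674e-11 * 9.900e+25 * 4.400e+25 / (6.000e+09)^2 = 6.674e-11 * 4.356e+51 / 3.600e+19 = 8.076e+21

8.076e+21 N


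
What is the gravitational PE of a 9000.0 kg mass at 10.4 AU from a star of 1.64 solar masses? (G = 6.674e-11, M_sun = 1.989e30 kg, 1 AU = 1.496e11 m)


M = 1.64 * 1.989e30 kg = 3.26196e+30 kg; r = 10.4 AU * 1.496e11 m/AU = 1.55584e+12 m. U = -GM*m/r = -(6.674e-11 * 3.26196e+30 * 9000.0) / 1.55584e+12 = -1.259e+12

-1.259e+12 J


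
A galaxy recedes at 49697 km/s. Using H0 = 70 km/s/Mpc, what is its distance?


d = v / H0 = 49697 / 70 = 709.9571

709.9571 Mpc


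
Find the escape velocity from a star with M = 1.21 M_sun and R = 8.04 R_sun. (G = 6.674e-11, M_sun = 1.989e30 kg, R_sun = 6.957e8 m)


M = 1.21 * 1.989e30 kg = 2.40669e+30 kg; R = 8.04 * 6.957e8 m = 5.593428e+09 m. v_esc = sqrt(2GM/R) = sqrt(2 * 6.674e-11 * 2.40669e+30 / 5.593428e+09) = 239650.9471

239650.9471 m/s


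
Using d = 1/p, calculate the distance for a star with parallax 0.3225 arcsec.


d = 1/p = 1/0.3225 = 3.1008

3.1008 pc


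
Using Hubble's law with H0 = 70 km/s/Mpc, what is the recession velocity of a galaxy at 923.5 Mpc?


v = H0 * d = 70 * 923.5 = 64645.0

64645.0 km/s


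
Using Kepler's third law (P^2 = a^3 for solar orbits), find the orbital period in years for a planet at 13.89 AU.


P = a^(3/2) = 13.89^1.5 = 51.767

51.767 years


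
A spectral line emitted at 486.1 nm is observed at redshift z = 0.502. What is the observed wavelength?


lam_obs = lam_emit * (1 + z) = 486.1 * (1 + 0.502) = 730.1222

730.1222 nm


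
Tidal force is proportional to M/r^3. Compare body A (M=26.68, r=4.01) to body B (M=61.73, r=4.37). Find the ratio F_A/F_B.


Ratio = (M1/r1^3) / (M2/r2^3) = (26.68/4.01^3) / (61.73/4.37^3) = 0.5594

0.5594


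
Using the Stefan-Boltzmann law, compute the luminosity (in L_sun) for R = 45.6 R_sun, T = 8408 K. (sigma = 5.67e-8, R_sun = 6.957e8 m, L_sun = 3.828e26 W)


R = 45.6 * 6.957e8 m = 3.172392e+10 m. L = 4*pi*R^2*sigma*T^4 = 4*pi*(3.172392e+10)^2 * 5.67e-8 * 8408^4 = 3.583747698e+30 W. L/L_sun = 3.583747698e+30 / 3.828e26 = 9361.9323

9361.9323 L_sun


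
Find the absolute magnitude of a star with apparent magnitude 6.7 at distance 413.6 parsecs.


M = m - 5*log10(d) + 5 = 6.7 - 5*log10(413.6) + 5 = -1.3829

-1.3829


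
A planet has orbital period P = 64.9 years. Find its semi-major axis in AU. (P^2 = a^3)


a = P^(2/3) = 64.9^(2/3) = 16.1497

16.1497 AU


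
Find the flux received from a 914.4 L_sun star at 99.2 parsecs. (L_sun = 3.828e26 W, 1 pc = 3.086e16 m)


F = L / (4*pi*d^2) = 3.500e+29 / (4*pi*(3.061e+18)^2) = 2.972e-09

2.972e-09 W/m^2


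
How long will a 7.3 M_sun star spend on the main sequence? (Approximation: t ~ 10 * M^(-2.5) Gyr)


t = 10 * M^(-2.5) = 10 * 7.3^(-2.5) = 0.0695

0.0695 Gyr


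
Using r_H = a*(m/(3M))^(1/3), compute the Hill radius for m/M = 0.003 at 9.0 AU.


r_H = a * (m/3M)^(1/3) = 9.0 * (0.003/3)^(1/3) = 0.9

0.9 AU


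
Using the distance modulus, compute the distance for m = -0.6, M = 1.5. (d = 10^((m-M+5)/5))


d = 10^((m - M + 5)/5) = 10^((-0.6 - 1.5 + 5)/5) = 3.8019

3.8019 pc


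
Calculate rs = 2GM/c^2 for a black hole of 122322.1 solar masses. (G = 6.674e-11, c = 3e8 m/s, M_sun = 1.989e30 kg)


M = 122322.1 * 1.989e30 kg = 2.432986569e+35 kg. rs = 2GM/c^2 = 2 * 6.674e-11 * 2.432986569e+35 / (3e8)^2 = 3.608e+08

3.608e+08 m


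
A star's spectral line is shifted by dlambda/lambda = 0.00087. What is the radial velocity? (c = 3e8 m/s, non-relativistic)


v = (dlambda/lambda) * c = 0.00087 * 3e8 = 261000.0

261000.0 m/s


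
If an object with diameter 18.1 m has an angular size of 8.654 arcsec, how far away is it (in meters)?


D = size / theta_rad, theta_rad = 8.654 * pi/(180*3600) = 4.196e-05, D = 431406.632

431406.632 m


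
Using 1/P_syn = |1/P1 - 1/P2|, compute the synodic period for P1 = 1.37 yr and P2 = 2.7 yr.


1/P_syn = |1/P1 - 1/P2| = |1/1.37 - 1/2.7| => P_syn = 2.7812

2.7812 years


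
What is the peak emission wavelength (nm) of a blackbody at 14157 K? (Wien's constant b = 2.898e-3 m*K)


lam_max = b / T = 2.898e-3 / 14157 = 2.047e-07 m = 204.7044 nm

204.7044 nm


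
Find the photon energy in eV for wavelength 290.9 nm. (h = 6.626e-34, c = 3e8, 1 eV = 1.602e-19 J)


E = hc/lambda = 6.626e-34 * 3e8 / 2.909e-07 = 6.833e-19 J = 4.2655 eV

4.2655 eV


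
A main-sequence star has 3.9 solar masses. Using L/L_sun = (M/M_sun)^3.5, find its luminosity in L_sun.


L/L_sun = (M/M_sun)^3.5 = 3.9^3.5 = 117.1456

117.1456 L_sun


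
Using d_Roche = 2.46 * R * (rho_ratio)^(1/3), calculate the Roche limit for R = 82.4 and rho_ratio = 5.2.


d_Roche = 2.46 * 82.4 * 5.2^(1/3) = 351.1803

351.1803


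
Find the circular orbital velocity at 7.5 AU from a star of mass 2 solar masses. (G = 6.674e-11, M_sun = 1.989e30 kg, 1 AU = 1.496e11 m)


v = sqrt(GM/r) = sqrt(6.674e-11 * 3.978e+30 / 1.122e+12) = 15382.5757

15382.5757 m/s


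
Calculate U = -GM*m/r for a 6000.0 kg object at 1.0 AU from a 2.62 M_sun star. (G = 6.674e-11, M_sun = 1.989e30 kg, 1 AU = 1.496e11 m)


M = 2.62 * 1.989e30 kg = 5.21118e+30 kg; r = 1.0 AU * 1.496e11 m/AU = 1.496e+11 m. U = -GM*m/r = -(6.674e-11 * 5.21118e+30 * 6000.0) / 1.496e+11 = -1.395e+13

-1.395e+13 J


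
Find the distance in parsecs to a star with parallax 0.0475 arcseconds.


d = 1/p = 1/0.0475 = 21.0526

21.0526 pc


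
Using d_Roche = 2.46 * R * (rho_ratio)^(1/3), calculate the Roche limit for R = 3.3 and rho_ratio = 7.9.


d_Roche = 2.46 * 3.3 * 7.9^(1/3) = 16.1681

16.1681


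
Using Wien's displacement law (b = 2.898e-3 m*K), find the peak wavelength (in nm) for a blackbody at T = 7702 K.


lam_max = b / T = 2.898e-3 / 7702 = 3.763e-07 m = 376.2659 nm

376.2659 nm


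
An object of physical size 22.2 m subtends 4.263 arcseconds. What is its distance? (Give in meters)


D = size / theta_rad, theta_rad = 4.263 * pi/(180*3600) = 2.067e-05, D = 1.074e+06

1.074e+06 m


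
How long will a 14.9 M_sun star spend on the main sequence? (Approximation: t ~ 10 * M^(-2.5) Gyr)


t = 10 * M^(-2.5) = 10 * 14.9^(-2.5) = 0.0117

0.0117 Gyr


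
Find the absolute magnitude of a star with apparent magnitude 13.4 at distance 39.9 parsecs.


M = m - 5*log10(d) + 5 = 13.4 - 5*log10(39.9) + 5 = 10.3951

10.3951


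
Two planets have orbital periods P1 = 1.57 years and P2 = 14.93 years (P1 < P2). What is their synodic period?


1/P_syn = |1/P1 - 1/P2| = |1/1.57 - 1/14.93| => P_syn = 1.7545

1.7545 years


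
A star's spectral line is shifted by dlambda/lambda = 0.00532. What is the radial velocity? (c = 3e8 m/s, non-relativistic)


v = (dlambda/lambda) * c = 0.00532 * 3e8 = 1.596e+06

1.596e+06 m/s


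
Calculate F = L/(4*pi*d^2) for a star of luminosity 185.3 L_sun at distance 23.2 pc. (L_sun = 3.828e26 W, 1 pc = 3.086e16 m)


F = L / (4*pi*d^2) = 7.093e+28 / (4*pi*(7.160e+17)^2) = 1.101e-08

1.101e-08 W/m^2


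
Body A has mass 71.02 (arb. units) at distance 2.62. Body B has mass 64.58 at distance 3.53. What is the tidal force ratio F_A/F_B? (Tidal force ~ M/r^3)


Ratio = (M1/r1^3) / (M2/r2^3) = (71.02/2.62^3) / (64.58/3.53^3) = 2.6897

2.6897


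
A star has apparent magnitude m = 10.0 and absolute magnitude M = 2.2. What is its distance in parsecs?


d = 10^((m - M + 5)/5) = 10^((10.0 - 2.2 + 5)/5) = 363.0781

363.0781 pc


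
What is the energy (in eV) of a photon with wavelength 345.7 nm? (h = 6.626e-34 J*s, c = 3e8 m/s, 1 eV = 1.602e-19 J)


E = hc/lambda = 6.626e-34 * 3e8 / 3.457e-07 = 5.750e-19 J = 3.5893 eV

3.5893 eV


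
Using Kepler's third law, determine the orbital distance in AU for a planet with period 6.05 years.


a = P^(2/3) = 6.05^(2/3) = 3.3202

3.3202 AU


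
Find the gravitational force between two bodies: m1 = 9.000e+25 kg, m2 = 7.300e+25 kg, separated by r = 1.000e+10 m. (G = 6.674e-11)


F = G*m1*m2/r^2 = 6.674e-11 * 9.000e+25 * 7.300e+25 / (1.000e+10)^2 = 6.674e-11 * 6.570e+51 / 1.000e+20 = 4.385e+21

4.385e+21 N


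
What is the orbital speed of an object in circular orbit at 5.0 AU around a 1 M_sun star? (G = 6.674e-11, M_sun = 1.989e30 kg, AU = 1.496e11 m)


v = sqrt(GM/r) = sqrt(6.674e-11 * 1.989e+30 / 7.480e+11) = 13321.7014

13321.7014 m/s


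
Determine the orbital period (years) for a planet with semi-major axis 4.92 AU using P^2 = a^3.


P = a^(3/2) = 4.92^1.5 = 10.9131

10.9131 years


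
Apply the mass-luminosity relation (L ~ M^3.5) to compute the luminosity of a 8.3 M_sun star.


L/L_sun = (M/M_sun)^3.5 = 8.3^3.5 = 1647.3024

1647.3024 L_sun


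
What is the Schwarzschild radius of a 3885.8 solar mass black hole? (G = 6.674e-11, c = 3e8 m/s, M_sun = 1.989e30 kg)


M = 3885.8 * 1.989e30 kg = 7.7288562e+33 kg. rs = 2GM/c^2 = 2 * 6.674e-11 * 7.7288562e+33 / (3e8)^2 = 1.146e+07

1.146e+07 m


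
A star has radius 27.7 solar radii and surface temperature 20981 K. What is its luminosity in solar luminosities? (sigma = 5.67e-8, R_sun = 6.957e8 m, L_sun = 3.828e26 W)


R = 27.7 * 6.957e8 m = 1.927089e+10 m. L = 4*pi*R^2*sigma*T^4 = 4*pi*(1.927089e+10)^2 * 5.67e-8 * 20981^4 = 5.12744727e+31 W. L/L_sun = 5.12744727e+31 / 3.828e26 = 133945.8534

133945.8534 L_sun


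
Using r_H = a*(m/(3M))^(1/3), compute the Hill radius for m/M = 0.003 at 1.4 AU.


r_H = a * (m/3M)^(1/3) = 1.4 * (0.003/3)^(1/3) = 0.14

0.14 AU


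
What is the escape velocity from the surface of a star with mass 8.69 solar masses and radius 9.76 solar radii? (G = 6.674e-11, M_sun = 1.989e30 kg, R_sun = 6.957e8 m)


M = 8.69 * 1.989e30 kg = 1.728441e+31 kg; R = 9.76 * 6.957e8 m = 6.790032e+09 m. v_esc = sqrt(2GM/R) = sqrt(2 * 6.674e-11 * 1.728441e+31 / 6.790032e+09) = 582907.2652

582907.2652 m/s


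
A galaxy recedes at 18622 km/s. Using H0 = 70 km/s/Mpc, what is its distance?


d = v / H0 = 18622 / 70 = 266.0286

266.0286 Mpc


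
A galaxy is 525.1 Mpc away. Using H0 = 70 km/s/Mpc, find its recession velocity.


v = H0 * d = 70 * 525.1 = 36757.0

36757.0 km/s


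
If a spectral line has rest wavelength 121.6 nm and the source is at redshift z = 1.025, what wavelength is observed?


lam_obs = lam_emit * (1 + z) = 121.6 * (1 + 1.025) = 246.24

246.24 nm


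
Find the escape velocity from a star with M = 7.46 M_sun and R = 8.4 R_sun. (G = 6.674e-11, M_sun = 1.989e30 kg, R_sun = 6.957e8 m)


M = 7.46 * 1.989e30 kg = 1.483794e+31 kg; R = 8.4 * 6.957e8 m = 5.84388e+09 m. v_esc = sqrt(2GM/R) = sqrt(2 * 6.674e-11 * 1.483794e+31 / 5.84388e+09) = 582162.5438

582162.5438 m/s


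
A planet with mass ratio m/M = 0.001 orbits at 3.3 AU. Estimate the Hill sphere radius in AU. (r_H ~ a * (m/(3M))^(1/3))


r_H = a * (m/3M)^(1/3) = 3.3 * (0.001/3)^(1/3) = 0.2288

0.2288 AU


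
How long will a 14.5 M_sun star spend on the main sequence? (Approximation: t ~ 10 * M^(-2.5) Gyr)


t = 10 * M^(-2.5) = 10 * 14.5^(-2.5) = 0.0125

0.0125 Gyr


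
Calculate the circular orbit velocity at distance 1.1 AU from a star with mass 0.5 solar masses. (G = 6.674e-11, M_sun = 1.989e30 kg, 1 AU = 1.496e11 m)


v = sqrt(GM/r) = sqrt(6.674e-11 * 9.945e+29 / 1.646e+11) = 20083.2205

20083.2205 m/s


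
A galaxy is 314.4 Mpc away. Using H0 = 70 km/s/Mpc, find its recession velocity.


v = H0 * d = 70 * 314.4 = 22008.0

22008.0 km/s


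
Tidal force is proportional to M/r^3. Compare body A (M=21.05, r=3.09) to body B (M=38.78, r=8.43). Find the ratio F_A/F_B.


Ratio = (M1/r1^3) / (M2/r2^3) = (21.05/3.09^3) / (38.78/8.43^3) = 11.0218

11.0218


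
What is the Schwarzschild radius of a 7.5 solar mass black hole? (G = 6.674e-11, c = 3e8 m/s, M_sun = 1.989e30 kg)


M = 7.5 * 1.989e30 kg = 1.49175e+31 kg. rs = 2GM/c^2 = 2 * 6.674e-11 * 1.49175e+31 / (3e8)^2 = 22124.31

22124.31 m


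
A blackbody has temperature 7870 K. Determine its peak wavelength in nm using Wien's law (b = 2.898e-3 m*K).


lam_max = b / T = 2.898e-3 / 7870 = 3.682e-07 m = 368.2338 nm

368.2338 nm


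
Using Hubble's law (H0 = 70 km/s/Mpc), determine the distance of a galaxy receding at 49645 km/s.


d = v / H0 = 49645 / 70 = 709.2143

709.2143 Mpc


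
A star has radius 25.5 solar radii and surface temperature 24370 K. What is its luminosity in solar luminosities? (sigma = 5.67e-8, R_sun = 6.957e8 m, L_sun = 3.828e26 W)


R = 25.5 * 6.957e8 m = 1.774035e+10 m. L = 4*pi*R^2*sigma*T^4 = 4*pi*(1.774035e+10)^2 * 5.67e-8 * 24370^4 = 7.909324742e+31 W. L/L_sun = 7.909324742e+31 / 3.828e26 = 206617.6787

206617.6787 L_sun


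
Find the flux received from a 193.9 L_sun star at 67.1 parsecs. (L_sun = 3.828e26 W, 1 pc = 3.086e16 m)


F = L / (4*pi*d^2) = 7.422e+28 / (4*pi*(2.071e+18)^2) = 1.378e-09

1.378e-09 W/m^2


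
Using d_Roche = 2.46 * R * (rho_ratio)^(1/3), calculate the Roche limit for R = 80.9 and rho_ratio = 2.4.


d_Roche = 2.46 * 80.9 * 2.4^(1/3) = 266.4531

266.4531


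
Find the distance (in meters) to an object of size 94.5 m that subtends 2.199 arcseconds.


D = size / theta_rad, theta_rad = 2.199 * pi/(180*3600) = 1.066e-05, D = 8.864e+06

8.864e+06 m


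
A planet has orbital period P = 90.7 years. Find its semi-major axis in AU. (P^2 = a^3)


a = P^(2/3) = 90.7^(2/3) = 20.187

20.187 AU


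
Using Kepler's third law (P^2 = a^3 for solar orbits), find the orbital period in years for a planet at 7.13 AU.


P = a^(3/2) = 7.13^1.5 = 19.0386

19.0386 years


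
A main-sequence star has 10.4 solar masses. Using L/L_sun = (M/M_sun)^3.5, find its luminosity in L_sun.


L/L_sun = (M/M_sun)^3.5 = 10.4^3.5 = 3627.5774

3627.5774 L_sun


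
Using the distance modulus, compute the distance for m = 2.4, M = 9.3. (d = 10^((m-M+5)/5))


d = 10^((m - M + 5)/5) = 10^((2.4 - 9.3 + 5)/5) = 0.4169

0.4169 pc


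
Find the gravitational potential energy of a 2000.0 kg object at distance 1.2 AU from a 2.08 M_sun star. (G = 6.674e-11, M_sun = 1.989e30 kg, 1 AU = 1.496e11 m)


M = 2.08 * 1.989e30 kg = 4.13712e+30 kg; r = 1.2 AU * 1.496e11 m/AU = 1.7952e+11 m. U = -GM*m/r = -(6.674e-11 * 4.13712e+30 * 2000.0) / 1.7952e+11 = -3.076e+12

-3.076e+12 J


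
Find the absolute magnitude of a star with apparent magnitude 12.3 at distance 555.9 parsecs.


M = m - 5*log10(d) + 5 = 12.3 - 5*log10(555.9) + 5 = 3.575

3.575


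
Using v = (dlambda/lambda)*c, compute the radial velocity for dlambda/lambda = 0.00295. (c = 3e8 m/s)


v = (dlambda/lambda) * c = 0.00295 * 3e8 = 885000.0

885000.0 m/s


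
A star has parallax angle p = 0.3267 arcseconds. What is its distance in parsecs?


d = 1/p = 1/0.3267 = 3.0609

3.0609 pc


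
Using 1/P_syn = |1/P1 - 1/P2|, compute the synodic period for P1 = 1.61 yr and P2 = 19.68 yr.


1/P_syn = |1/P1 - 1/P2| = |1/1.61 - 1/19.68| => P_syn = 1.7534

1.7534 years


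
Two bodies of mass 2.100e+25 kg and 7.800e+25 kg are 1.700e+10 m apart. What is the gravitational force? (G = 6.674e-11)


F = G*m1*m2/r^2 = 6.674e-11 * 2.100e+25 * 7.800e+25 / (1.700e+10)^2 = 6.674e-11 * 1.638e+51 / 2.890e+20 = 3.783e+20

3.783e+20 N


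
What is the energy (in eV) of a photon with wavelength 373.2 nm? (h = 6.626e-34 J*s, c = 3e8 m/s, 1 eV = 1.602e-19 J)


E = hc/lambda = 6.626e-34 * 3e8 / 3.732e-07 = 5.326e-19 J = 3.3248 eV

3.3248 eV


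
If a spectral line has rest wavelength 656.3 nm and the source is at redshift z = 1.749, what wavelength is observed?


lam_obs = lam_emit * (1 + z) = 656.3 * (1 + 1.749) = 1804.1687

1804.1687 nm


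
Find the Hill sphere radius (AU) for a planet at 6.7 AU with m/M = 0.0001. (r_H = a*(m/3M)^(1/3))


r_H = a * (m/3M)^(1/3) = 6.7 * (0.0001/3)^(1/3) = 0.2156

0.2156 AU


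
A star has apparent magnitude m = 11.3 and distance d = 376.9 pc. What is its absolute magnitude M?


M = m - 5*log10(d) + 5 = 11.3 - 5*log10(376.9) + 5 = 3.4189

3.4189


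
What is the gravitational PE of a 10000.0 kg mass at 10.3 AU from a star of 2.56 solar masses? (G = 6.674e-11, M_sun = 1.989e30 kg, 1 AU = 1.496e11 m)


M = 2.56 * 1.989e30 kg = 5.09184e+30 kg; r = 10.3 AU * 1.496e11 m/AU = 1.54088e+12 m. U = -GM*m/r = -(6.674e-11 * 5.09184e+30 * 10000.0) / 1.54088e+12 = -2.205e+12

-2.205e+12 J


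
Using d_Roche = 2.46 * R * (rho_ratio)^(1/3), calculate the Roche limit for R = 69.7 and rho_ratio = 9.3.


d_Roche = 2.46 * 69.7 * 9.3^(1/3) = 360.5749

360.5749


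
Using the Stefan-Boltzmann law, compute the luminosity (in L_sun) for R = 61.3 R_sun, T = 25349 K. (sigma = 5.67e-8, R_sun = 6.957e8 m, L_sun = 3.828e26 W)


R = 61.3 * 6.957e8 m = 4.264641e+10 m. L = 4*pi*R^2*sigma*T^4 = 4*pi*(4.264641e+10)^2 * 5.67e-8 * 25349^4 = 5.350584218e+32 W. L/L_sun = 5.350584218e+32 / 3.828e26 = 1.398e+06

1.398e+06 L_sun


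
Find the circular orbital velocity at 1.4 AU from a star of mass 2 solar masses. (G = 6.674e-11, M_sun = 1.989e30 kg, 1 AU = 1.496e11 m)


v = sqrt(GM/r) = sqrt(6.674e-11 * 3.978e+30 / 2.094e+11) = 35603.7445

35603.7445 m/s


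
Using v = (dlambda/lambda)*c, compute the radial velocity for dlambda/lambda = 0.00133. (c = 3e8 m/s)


v = (dlambda/lambda) * c = 0.00133 * 3e8 = 399000.0

399000.0 m/s


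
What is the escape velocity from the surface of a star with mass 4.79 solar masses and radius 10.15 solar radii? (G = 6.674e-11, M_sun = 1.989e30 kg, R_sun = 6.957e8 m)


M = 4.79 * 1.989e30 kg = 9.52731e+30 kg; R = 10.15 * 6.957e8 m = 7.061355e+09 m. v_esc = sqrt(2GM/R) = sqrt(2 * 6.674e-11 * 9.52731e+30 / 7.061355e+09) = 424374.4458

424374.4458 m/s


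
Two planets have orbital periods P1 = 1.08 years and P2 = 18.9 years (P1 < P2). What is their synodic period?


1/P_syn = |1/P1 - 1/P2| = |1/1.08 - 1/18.9| => P_syn = 1.1455

1.1455 years


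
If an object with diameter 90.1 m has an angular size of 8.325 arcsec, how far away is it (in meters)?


D = size / theta_rad, theta_rad = 8.325 * pi/(180*3600) = 4.036e-05, D = 2.232e+06

2.232e+06 m


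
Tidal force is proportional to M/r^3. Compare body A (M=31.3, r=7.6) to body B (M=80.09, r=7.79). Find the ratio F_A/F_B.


Ratio = (M1/r1^3) / (M2/r2^3) = (31.3/7.6^3) / (80.09/7.79^3) = 0.4209

0.4209


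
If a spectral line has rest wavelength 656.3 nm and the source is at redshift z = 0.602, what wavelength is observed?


lam_obs = lam_emit * (1 + z) = 656.3 * (1 + 0.602) = 1051.3926

1051.3926 nm


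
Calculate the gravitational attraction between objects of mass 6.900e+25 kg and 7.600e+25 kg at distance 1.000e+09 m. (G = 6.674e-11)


F = G*m1*m2/r^2 = 6.674e-11 * 6.900e+25 * 7.600e+25 / (1.000e+09)^2 = 6.674e-11 * 5.244e+51 / 1.000e+18 = 3.500e+23

3.500e+23 N


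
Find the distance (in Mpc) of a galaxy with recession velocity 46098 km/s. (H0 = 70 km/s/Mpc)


d = v / H0 = 46098 / 70 = 658.5429

658.5429 Mpc


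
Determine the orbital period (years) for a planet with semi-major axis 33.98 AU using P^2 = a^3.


P = a^(3/2) = 33.98^1.5 = 198.0775

198.0775 years


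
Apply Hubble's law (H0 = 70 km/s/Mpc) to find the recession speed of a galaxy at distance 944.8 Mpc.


v = H0 * d = 70 * 944.8 = 66136.0

66136.0 km/s


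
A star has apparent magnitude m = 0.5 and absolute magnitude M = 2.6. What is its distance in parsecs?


d = 10^((m - M + 5)/5) = 10^((0.5 - 2.6 + 5)/5) = 3.8019

3.8019 pc


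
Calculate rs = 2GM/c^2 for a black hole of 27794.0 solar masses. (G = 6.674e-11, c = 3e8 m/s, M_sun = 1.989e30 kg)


M = 27794.0 * 1.989e30 kg = 5.5282266e+34 kg. rs = 2GM/c^2 = 2 * 6.674e-11 * 5.5282266e+34 / (3e8)^2 = 8.199e+07

8.199e+07 m


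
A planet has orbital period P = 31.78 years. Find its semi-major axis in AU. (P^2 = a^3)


a = P^(2/3) = 31.78^(2/3) = 10.0331

10.0331 AU


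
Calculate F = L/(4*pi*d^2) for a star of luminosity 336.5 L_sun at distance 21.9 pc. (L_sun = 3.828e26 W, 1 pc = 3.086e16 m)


F = L / (4*pi*d^2) = 1.288e+29 / (4*pi*(6.758e+17)^2) = 2.244e-08

2.244e-08 W/m^2


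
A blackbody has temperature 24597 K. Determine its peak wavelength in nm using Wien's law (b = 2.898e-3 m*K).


lam_max = b / T = 2.898e-3 / 24597 = 1.178e-07 m = 117.8192 nm

117.8192 nm


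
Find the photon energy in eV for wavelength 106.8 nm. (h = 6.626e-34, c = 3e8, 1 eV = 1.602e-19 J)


E = hc/lambda = 6.626e-34 * 3e8 / 1.068e-07 = 1.861e-18 J = 11.6182 eV

11.6182 eV


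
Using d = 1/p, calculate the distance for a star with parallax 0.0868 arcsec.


d = 1/p = 1/0.0868 = 11.5207

11.5207 pc


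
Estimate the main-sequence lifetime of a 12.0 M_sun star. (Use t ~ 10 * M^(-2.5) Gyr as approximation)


t = 10 * M^(-2.5) = 10 * 12.0^(-2.5) = 0.02

0.02 Gyr


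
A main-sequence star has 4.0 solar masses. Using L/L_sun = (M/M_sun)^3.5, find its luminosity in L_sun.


L/L_sun = (M/M_sun)^3.5 = 4.0^3.5 = 128.0

128.0 L_sun


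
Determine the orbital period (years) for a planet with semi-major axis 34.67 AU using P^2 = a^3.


P = a^(3/2) = 34.67^1.5 = 204.1412

204.1412 years


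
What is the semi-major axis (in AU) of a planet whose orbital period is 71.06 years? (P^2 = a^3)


a = P^(2/3) = 71.06^(2/3) = 17.156

17.156 AU


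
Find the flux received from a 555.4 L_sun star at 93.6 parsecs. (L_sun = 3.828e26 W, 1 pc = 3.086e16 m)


F = L / (4*pi*d^2) = 2.126e+29 / (4*pi*(2.888e+18)^2) = 2.028e-09

2.028e-09 W/m^2


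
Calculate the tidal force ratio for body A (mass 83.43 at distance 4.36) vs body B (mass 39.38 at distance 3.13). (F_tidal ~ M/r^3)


Ratio = (M1/r1^3) / (M2/r2^3) = (83.43/4.36^3) / (39.38/3.13^3) = 0.7838

0.7838


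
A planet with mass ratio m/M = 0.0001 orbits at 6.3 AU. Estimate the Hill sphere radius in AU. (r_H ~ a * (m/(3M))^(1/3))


r_H = a * (m/3M)^(1/3) = 6.3 * (0.0001/3)^(1/3) = 0.2028

0.2028 AU


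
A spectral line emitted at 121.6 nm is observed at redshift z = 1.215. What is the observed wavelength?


lam_obs = lam_emit * (1 + z) = 121.6 * (1 + 1.215) = 269.344

269.344 nm


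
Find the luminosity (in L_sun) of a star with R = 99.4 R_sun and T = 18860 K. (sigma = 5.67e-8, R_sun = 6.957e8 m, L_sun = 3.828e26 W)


R = 99.4 * 6.957e8 m = 6.915258e+10 m. L = 4*pi*R^2*sigma*T^4 = 4*pi*(6.915258e+10)^2 * 5.67e-8 * 18860^4 = 4.310984407e+32 W. L/L_sun = 4.310984407e+32 / 3.828e26 = 1.126e+06

1.126e+06 L_sun


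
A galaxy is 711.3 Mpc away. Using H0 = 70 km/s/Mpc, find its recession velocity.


v = H0 * d = 70 * 711.3 = 49791.0

49791.0 km/s


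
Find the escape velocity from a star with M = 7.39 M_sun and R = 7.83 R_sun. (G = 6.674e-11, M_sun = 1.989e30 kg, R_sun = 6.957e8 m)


M = 7.39 * 1.989e30 kg = 1.469871e+31 kg; R = 7.83 * 6.957e8 m = 5.447331e+09 m. v_esc = sqrt(2GM/R) = sqrt(2 * 6.674e-11 * 1.469871e+31 / 5.447331e+09) = 600144.4954

600144.4954 m/s


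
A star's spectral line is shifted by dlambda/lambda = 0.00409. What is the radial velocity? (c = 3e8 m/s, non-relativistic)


v = (dlambda/lambda) * c = 0.00409 * 3e8 = 1.227e+06

1.227e+06 m/s


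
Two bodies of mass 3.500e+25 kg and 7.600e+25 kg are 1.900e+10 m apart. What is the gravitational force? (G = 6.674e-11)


F = G*m1*m2/r^2 = 6.674e-11 * 3.500e+25 * 7.600e+25 / (1.900e+10)^2 = 6.674e-11 * 2.660e+51 / 3.610e+20 = 4.918e+20

4.918e+20 N


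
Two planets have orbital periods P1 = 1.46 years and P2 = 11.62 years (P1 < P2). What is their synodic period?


1/P_syn = |1/P1 - 1/P2| = |1/1.46 - 1/11.62| => P_syn = 1.6698

1.6698 years


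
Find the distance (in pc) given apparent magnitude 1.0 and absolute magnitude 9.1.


d = 10^((m - M + 5)/5) = 10^((1.0 - 9.1 + 5)/5) = 0.2399

0.2399 pc


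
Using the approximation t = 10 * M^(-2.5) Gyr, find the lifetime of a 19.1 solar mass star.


t = 10 * M^(-2.5) = 10 * 19.1^(-2.5) = 0.0063

0.0063 Gyr


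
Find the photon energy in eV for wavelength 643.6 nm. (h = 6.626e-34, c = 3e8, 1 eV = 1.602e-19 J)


E = hc/lambda = 6.626e-34 * 3e8 / 6.436e-07 = 3.089e-19 J = 1.9279 eV

1.9279 eV


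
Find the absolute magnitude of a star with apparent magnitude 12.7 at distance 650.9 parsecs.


M = m - 5*log10(d) + 5 = 12.7 - 5*log10(650.9) + 5 = 3.6324

3.6324


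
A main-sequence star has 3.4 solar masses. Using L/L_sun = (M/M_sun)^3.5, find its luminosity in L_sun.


L/L_sun = (M/M_sun)^3.5 = 3.4^3.5 = 72.473

72.473 L_sun


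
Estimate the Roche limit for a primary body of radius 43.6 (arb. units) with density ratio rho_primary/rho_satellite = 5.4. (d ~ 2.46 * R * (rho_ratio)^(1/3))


d_Roche = 2.46 * 43.6 * 5.4^(1/3) = 188.1711

188.1711


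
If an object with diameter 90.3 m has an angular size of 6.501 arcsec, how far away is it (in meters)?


D = size / theta_rad, theta_rad = 6.501 * pi/(180*3600) = 3.152e-05, D = 2.865e+06

2.865e+06 m


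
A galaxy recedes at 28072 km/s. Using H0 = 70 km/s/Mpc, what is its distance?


d = v / H0 = 28072 / 70 = 401.0286

401.0286 Mpc


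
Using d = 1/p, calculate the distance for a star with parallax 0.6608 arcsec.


d = 1/p = 1/0.6608 = 1.5133

1.5133 pc


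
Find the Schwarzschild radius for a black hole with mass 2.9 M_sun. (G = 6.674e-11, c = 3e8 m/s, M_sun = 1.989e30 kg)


M = 2.9 * 1.989e30 kg = 5.7681e+30 kg. rs = 2GM/c^2 = 2 * 6.674e-11 * 5.7681e+30 / (3e8)^2 = 8554.7332

8554.7332 m


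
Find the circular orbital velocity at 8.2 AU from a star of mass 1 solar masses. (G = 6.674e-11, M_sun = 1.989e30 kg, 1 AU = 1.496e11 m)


v = sqrt(GM/r) = sqrt(6.674e-11 * 1.989e+30 / 1.227e+12) = 10402.5011

10402.5011 m/s


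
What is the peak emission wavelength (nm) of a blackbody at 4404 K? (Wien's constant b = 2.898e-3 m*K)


lam_max = b / T = 2.898e-3 / 4404 = 6.580e-07 m = 658.0381 nm

658.0381 nm


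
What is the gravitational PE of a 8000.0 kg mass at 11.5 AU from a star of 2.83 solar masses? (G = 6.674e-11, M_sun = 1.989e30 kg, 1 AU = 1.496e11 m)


M = 2.83 * 1.989e30 kg = 5.62887e+30 kg; r = 11.5 AU * 1.496e11 m/AU = 1.7204e+12 m. U = -GM*m/r = -(6.674e-11 * 5.62887e+30 * 8000.0) / 1.7204e+12 = -1.747e+12

-1.747e+12 J


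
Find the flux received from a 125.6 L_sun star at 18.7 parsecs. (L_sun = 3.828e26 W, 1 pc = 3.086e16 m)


F = L / (4*pi*d^2) = 4.808e+28 / (4*pi*(5.771e+17)^2) = 1.149e-08

1.149e-08 W/m^2


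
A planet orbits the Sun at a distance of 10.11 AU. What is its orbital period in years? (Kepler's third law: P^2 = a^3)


P = a^(3/2) = 10.11^1.5 = 32.146

32.146 years


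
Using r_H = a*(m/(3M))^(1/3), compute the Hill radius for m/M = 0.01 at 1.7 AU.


r_H = a * (m/3M)^(1/3) = 1.7 * (0.01/3)^(1/3) = 0.2539

0.2539 AU


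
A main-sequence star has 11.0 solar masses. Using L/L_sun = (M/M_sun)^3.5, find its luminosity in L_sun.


L/L_sun = (M/M_sun)^3.5 = 11.0^3.5 = 4414.4276

4414.4276 L_sun


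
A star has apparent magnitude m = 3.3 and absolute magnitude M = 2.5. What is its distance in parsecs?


d = 10^((m - M + 5)/5) = 10^((3.3 - 2.5 + 5)/5) = 14.4544

14.4544 pc


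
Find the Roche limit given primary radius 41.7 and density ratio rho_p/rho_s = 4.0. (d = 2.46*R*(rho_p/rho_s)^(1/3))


d_Roche = 2.46 * 41.7 * 4.0^(1/3) = 162.8388

162.8388


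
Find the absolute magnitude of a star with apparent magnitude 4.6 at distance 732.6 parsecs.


M = m - 5*log10(d) + 5 = 4.6 - 5*log10(732.6) + 5 = -4.7243

-4.7243


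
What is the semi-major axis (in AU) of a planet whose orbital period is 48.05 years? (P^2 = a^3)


a = P^(2/3) = 48.05^(2/3) = 13.2169

13.2169 AU


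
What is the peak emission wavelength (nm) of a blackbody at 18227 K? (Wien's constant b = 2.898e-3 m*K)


lam_max = b / T = 2.898e-3 / 18227 = 1.590e-07 m = 158.9949 nm

158.9949 nm


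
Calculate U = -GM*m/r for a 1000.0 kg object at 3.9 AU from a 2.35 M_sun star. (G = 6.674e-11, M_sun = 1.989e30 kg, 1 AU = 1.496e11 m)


M = 2.35 * 1.989e30 kg = 4.67415e+30 kg; r = 3.9 AU * 1.496e11 m/AU = 5.8344e+11 m. U = -GM*m/r = -(6.674e-11 * 4.67415e+30 * 1000.0) / 5.8344e+11 = -5.347e+11

-5.347e+11 J


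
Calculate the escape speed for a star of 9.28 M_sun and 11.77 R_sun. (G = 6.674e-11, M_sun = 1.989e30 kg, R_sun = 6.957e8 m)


M = 9.28 * 1.989e30 kg = 1.845792e+31 kg; R = 11.77 * 6.957e8 m = 8.188389e+09 m. v_esc = sqrt(2GM/R) = sqrt(2 * 6.674e-11 * 1.845792e+31 / 8.188389e+09) = 548529.8241

548529.8241 m/s


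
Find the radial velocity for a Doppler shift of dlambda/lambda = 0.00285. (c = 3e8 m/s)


v = (dlambda/lambda) * c = 0.00285 * 3e8 = 855000.0

855000.0 m/s


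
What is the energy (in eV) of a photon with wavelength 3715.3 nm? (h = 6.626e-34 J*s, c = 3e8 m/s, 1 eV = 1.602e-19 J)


E = hc/lambda = 6.626e-34 * 3e8 / 3.715e-06 = 5.350e-20 J = 0.334 eV

0.334 eV


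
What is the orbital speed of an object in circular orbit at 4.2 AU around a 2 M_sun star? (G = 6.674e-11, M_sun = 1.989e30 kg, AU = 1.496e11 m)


v = sqrt(GM/r) = sqrt(6.674e-11 * 3.978e+30 / 6.283e+11) = 20555.8315

20555.8315 m/s


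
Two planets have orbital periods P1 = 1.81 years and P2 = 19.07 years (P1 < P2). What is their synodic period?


1/P_syn = |1/P1 - 1/P2| = |1/1.81 - 1/19.07| => P_syn = 1.9998

1.9998 years


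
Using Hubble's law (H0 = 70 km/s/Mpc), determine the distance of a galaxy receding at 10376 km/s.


d = v / H0 = 10376 / 70 = 148.2286

148.2286 Mpc


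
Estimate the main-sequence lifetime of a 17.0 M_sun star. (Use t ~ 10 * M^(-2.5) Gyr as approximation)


t = 10 * M^(-2.5) = 10 * 17.0^(-2.5) = 0.0084

0.0084 Gyr


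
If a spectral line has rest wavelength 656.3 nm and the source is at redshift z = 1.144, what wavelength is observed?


lam_obs = lam_emit * (1 + z) = 656.3 * (1 + 1.144) = 1407.1072

1407.1072 nm


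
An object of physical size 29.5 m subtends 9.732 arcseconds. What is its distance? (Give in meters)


D = size / theta_rad, theta_rad = 9.732 * pi/(180*3600) = 4.718e-05, D = 625237.5446

625237.5446 m


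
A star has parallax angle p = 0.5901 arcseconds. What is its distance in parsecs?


d = 1/p = 1/0.5901 = 1.6946

1.6946 pc


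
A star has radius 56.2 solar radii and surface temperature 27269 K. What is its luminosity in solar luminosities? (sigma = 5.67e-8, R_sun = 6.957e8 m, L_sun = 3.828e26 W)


R = 56.2 * 6.957e8 m = 3.909834e+10 m. L = 4*pi*R^2*sigma*T^4 = 4*pi*(3.909834e+10)^2 * 5.67e-8 * 27269^4 = 6.022633125e+32 W. L/L_sun = 6.022633125e+32 / 3.828e26 = 1.573e+06

1.573e+06 L_sun


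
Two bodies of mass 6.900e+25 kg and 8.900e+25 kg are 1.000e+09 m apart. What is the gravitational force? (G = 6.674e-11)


F = G*m1*m2/r^2 = 6.674e-11 * 6.900e+25 * 8.900e+25 / (1.000e+09)^2 = 6.674e-11 * 6.141e+51 / 1.000e+18 = 4.099e+23

4.099e+23 N


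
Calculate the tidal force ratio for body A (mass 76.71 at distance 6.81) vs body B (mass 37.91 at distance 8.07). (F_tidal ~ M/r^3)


Ratio = (M1/r1^3) / (M2/r2^3) = (76.71/6.81^3) / (37.91/8.07^3) = 3.3673

3.3673


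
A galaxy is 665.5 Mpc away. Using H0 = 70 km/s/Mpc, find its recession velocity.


v = H0 * d = 70 * 665.5 = 46585.0

46585.0 km/s


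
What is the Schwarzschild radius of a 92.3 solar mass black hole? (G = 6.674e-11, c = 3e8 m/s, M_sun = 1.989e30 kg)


M = 92.3 * 1.989e30 kg = 1.835847e+32 kg. rs = 2GM/c^2 = 2 * 6.674e-11 * 1.835847e+32 / (3e8)^2 = 272276.5084

272276.5084 m


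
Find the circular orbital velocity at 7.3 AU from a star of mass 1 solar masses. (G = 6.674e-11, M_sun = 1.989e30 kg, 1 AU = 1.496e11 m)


v = sqrt(GM/r) = sqrt(6.674e-11 * 1.989e+30 / 1.092e+12) = 11025.1185

11025.1185 m/s


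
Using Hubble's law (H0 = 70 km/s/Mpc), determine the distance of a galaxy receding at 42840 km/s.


d = v / H0 = 42840 / 70 = 612.0

612.0 Mpc


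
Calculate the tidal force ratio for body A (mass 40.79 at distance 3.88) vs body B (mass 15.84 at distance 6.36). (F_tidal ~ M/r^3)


Ratio = (M1/r1^3) / (M2/r2^3) = (40.79/3.88^3) / (15.84/6.36^3) = 11.3416

11.3416


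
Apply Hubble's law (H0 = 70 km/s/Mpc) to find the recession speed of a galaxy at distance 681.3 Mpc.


v = H0 * d = 70 * 681.3 = 47691.0

47691.0 km/s


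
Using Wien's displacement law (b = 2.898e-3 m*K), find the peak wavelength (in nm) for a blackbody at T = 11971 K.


lam_max = b / T = 2.898e-3 / 11971 = 2.421e-07 m = 242.085 nm

242.085 nm


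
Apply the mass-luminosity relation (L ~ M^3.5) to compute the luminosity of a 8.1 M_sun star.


L/L_sun = (M/M_sun)^3.5 = 8.1^3.5 = 1512.5076

1512.5076 L_sun


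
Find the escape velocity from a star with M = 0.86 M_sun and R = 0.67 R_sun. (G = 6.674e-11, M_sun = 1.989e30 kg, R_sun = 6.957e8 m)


M = 0.86 * 1.989e30 kg = 1.71054e+30 kg; R = 0.67 * 6.957e8 m = 4.66119e+08 m. v_esc = sqrt(2GM/R) = sqrt(2 * 6.674e-11 * 1.71054e+30 / 4.66119e+08) = 699884.3995

699884.3995 m/s


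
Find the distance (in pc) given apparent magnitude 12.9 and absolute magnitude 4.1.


d = 10^((m - M + 5)/5) = 10^((12.9 - 4.1 + 5)/5) = 575.4399

575.4399 pc


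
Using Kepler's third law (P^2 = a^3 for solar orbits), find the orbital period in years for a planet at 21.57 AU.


P = a^(3/2) = 21.57^1.5 = 100.1787

100.1787 years


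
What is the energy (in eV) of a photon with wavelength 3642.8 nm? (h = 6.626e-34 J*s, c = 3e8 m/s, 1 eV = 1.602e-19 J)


E = hc/lambda = 6.626e-34 * 3e8 / 3.643e-06 = 5.457e-20 J = 0.3406 eV

0.3406 eV


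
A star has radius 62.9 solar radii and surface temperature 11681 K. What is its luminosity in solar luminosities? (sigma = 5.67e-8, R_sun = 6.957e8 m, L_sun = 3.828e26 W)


R = 62.9 * 6.957e8 m = 4.375953e+10 m. L = 4*pi*R^2*sigma*T^4 = 4*pi*(4.375953e+10)^2 * 5.67e-8 * 11681^4 = 2.540143877e+31 W. L/L_sun = 2.540143877e+31 / 3.828e26 = 66356.9456

66356.9456 L_sun


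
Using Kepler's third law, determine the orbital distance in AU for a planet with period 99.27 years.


a = P^(2/3) = 99.27^(2/3) = 21.4394

21.4394 AU


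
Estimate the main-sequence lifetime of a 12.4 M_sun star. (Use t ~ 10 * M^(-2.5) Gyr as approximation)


t = 10 * M^(-2.5) = 10 * 12.4^(-2.5) = 0.0185

0.0185 Gyr


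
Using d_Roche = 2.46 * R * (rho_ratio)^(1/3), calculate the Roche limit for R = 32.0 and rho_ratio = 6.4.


d_Roche = 2.46 * 32.0 * 6.4^(1/3) = 146.1543

146.1543


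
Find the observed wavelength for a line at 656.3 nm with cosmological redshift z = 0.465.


lam_obs = lam_emit * (1 + z) = 656.3 * (1 + 0.465) = 961.4795

961.4795 nm


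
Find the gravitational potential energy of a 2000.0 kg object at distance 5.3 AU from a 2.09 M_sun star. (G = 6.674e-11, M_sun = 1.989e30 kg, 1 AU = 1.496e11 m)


M = 2.09 * 1.989e30 kg = 4.15701e+30 kg; r = 5.3 AU * 1.496e11 m/AU = 7.9288e+11 m. U = -GM*m/r = -(6.674e-11 * 4.15701e+30 * 2000.0) / 7.9288e+11 = -6.998e+11

-6.998e+11 J


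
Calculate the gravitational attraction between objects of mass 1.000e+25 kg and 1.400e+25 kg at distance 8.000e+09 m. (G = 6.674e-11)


F = G*m1*m2/r^2 = 6.674e-11 * 1.000e+25 * 1.400e+25 / (8.000e+09)^2 = 6.674e-11 * 1.400e+50 / 6.400e+19 = 1.460e+20

1.460e+20 N


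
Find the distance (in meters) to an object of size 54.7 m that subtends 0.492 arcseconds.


D = size / theta_rad, theta_rad = 0.492 * pi/(180*3600) = 2.385e-06, D = 2.293e+07

2.293e+07 m


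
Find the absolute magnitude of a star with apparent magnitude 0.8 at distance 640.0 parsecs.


M = m - 5*log10(d) + 5 = 0.8 - 5*log10(640.0) + 5 = -8.2309

-8.2309


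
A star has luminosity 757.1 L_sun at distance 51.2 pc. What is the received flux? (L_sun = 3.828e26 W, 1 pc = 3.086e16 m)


F = L / (4*pi*d^2) = 2.898e+29 / (4*pi*(1.580e+18)^2) = 9.238e-09

9.238e-09 W/m^2


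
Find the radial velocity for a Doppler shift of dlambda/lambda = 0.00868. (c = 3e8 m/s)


v = (dlambda/lambda) * c = 0.00868 * 3e8 = 2.604e+06

2.604e+06 m/s


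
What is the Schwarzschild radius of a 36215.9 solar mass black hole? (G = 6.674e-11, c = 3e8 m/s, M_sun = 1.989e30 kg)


M = 36215.9 * 1.989e30 kg = 7.20334251e+34 kg. rs = 2GM/c^2 = 2 * 6.674e-11 * 7.20334251e+34 / (3e8)^2 = 1.068e+08

1.068e+08 m
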